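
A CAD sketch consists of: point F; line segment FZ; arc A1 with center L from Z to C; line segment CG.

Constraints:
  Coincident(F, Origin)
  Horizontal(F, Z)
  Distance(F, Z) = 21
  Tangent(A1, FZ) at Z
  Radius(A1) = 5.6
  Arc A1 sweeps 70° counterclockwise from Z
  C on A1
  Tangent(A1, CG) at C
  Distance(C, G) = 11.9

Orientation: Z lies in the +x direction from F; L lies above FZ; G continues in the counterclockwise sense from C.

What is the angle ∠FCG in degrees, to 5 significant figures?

117.99°

F is at the origin; F and Z share the same y with |FZ| = 21.0 and Z on the +x side, so Z = (21.000, 0.0000). A1 meets FZ tangentially, so LZ is at right angles to FZ, so L = Z + (0, 5.6) = (21.000, 5.6000). On A1, Z sits at bearing -90° from L; a 70° counterclockwise sweep puts C at bearing -20°, so C = L + 5.6·(cos -20°, sin -20°) = (26.262, 3.6847). Tangency of A1 to CG means the radius LC is perpendicular to CG, so CG runs along (−sin -20°, cos -20°); with |CG| = 11.9, G = (30.332, 14.867). Then cos ∠FCG = CF·CG / (|CF||CG|), giving 117.99°.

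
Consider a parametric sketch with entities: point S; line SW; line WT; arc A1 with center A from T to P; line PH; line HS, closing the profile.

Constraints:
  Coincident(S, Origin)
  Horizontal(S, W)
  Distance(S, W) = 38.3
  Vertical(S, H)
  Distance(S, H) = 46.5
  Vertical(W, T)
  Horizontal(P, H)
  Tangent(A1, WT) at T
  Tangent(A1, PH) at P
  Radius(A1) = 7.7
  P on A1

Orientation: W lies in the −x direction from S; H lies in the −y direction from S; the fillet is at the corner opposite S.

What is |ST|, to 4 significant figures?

54.52

S is at the origin; S and W share the same y with |SW| = 38.3 and W on the −x side, so W = (-38.30, 0.000). S and H share the same x with |SH| = 46.5 and H on the −y side, so H = (0.000, -46.50). The virtual corner opposite S is at (-38.30, -46.50). Tangency of A1 to WT means the radius AT is perpendicular to WT and the tangent condition forces AP to be normal to PH, with radius 7.7, so the center A sits 7.7 in from both sides at A = (-30.60, -38.80). That places the tangent points at T = (-38.30, -38.80) on WT and P = (-30.60, -46.50) on PH. Then |ST| = |T − S| = 54.52.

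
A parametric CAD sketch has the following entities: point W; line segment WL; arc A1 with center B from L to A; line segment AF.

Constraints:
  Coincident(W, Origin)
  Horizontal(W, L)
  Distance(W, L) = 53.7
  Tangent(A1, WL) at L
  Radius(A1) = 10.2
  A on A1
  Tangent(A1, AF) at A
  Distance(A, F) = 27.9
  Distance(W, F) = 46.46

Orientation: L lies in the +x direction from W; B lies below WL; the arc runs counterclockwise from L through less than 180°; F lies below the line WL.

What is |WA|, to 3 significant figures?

44.7

Checks: ∠(BL, LW) = 90.00° ✓; |BL| = 10.20 ✓; |BA| = 10.20 ✓; ∠(BA, AF) = 90.00° ✓; |AF| = 27.90 ✓; |WF| = 46.46 ✓.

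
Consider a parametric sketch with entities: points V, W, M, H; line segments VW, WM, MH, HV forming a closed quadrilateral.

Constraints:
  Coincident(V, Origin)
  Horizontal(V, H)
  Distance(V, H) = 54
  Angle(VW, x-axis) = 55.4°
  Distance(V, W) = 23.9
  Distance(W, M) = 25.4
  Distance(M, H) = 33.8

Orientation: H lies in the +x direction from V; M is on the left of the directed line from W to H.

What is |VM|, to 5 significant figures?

47.246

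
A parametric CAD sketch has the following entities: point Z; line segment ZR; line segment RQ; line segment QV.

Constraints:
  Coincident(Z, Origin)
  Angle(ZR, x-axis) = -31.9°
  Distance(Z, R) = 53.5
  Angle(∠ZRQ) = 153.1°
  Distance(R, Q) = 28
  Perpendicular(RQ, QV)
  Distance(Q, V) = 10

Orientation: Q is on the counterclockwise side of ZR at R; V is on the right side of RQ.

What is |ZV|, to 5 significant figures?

83.079

∠ZRQ = 153.1°, so RQ runs at -31.9° + (180° − 153.1°) = -5.0000° from the x-axis; with |RQ| = 28.0, Q = R + 28.0·(cos -5.0000°, sin -5.0000°) = (73.313, -30.712). The perpendicularity gives QV at right angles to RQ; with |QV| = 10.0 on the right of RQ, V = Q + 10.0·(-0.087156, -0.99619) = (72.442, -40.674). Then |ZV| = |V − Z| = 83.079.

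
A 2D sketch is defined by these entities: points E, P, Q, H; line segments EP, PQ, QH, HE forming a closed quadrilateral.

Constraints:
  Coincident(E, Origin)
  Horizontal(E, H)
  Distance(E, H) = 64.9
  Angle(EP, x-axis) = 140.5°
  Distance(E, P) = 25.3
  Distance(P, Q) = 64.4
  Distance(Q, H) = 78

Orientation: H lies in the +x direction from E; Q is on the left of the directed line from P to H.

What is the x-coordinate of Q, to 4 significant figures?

22.12

E is at the origin; EH is horizontal with |EH| = 64.9 and H in +x, so H = (64.9, 0). EP runs at 140.5° with |EP| = 25.3, so P = (-19.52, 16.09). Q is determined by |PQ| = 64.4 and |QH| = 78.0 together: it lies at the intersection of circle(P, 64.4) and circle(H, 78.0). With |PH| = 85.94, the foot of the radical line on PH is 31.70 from P and the perpendicular offset is √(64.4² − 31.70²) = 56.06. Taking the left-of-PH solution: Q = (22.12, 65.22).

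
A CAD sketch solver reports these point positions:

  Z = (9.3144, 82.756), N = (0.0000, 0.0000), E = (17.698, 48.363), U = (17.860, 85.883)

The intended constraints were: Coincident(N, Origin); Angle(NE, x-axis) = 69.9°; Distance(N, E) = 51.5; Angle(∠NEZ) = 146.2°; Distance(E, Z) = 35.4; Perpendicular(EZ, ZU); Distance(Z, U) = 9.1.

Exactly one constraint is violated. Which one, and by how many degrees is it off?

Perpendicular(EZ, ZU) — off by 6.40°.

N = (0.00, 0.00) ✓; NE at 69.90° ✓; |NE| = 51.50 ✓; ∠NEZ = 146.2° ✓; |EZ| = 35.40 ✓; ∠(EZ, ZU) = 83.60° ✗; |ZU| = 9.100 ✓.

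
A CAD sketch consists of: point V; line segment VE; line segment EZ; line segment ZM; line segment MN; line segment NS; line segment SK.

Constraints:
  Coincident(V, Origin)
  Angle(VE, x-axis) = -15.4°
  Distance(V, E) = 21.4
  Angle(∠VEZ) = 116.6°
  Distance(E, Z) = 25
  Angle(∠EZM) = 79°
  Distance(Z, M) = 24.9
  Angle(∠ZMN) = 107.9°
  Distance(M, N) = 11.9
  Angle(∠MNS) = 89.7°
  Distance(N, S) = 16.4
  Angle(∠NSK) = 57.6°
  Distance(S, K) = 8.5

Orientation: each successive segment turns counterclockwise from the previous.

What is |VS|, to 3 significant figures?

18.7

V is at the origin; VE runs at -15.4° with length 21.4, so E = (20.6, -5.68). ∠VEZ = 116.6° gives EZ at 48.0° from the x-axis; with |EZ| = 25.0, Z = (37.4, 12.9). ∠EZM = 79.0° gives ZM at 149° from the x-axis; with |ZM| = 24.9, M = (16.0, 25.7). ∠ZMN = 107.9° gives MN at -139° from the x-axis; with |MN| = 11.9, N = (7.05, 17.9). ∠MNS = 89.7° gives NS at -48.6° from the x-axis; with |NS| = 16.4, S = (17.9, 5.60). Then |VS| = |S − V| = 18.7.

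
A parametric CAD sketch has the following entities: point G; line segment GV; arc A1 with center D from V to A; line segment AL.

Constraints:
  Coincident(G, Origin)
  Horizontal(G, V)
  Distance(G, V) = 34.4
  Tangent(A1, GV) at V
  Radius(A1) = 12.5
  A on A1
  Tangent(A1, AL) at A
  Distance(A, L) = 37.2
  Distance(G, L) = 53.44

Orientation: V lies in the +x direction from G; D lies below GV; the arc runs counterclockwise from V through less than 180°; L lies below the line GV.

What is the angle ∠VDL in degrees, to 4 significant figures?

159.6°

Checks: ∠(DV, VG) = 90.00° ✓; |DV| = 12.50 ✓; |DA| = 12.50 ✓; ∠(DA, AL) = 90.00° ✓; |AL| = 37.20 ✓; |GL| = 53.44 ✓.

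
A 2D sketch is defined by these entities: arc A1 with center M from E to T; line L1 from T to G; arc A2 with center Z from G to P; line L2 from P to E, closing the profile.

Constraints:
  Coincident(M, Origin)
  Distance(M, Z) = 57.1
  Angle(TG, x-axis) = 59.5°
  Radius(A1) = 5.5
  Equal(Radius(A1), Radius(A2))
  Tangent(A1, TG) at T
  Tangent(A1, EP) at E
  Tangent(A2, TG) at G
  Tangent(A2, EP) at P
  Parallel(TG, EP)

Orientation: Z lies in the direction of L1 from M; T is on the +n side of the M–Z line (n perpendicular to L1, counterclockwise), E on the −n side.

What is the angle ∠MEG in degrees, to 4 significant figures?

79.10°

The slot axis is L1's direction at 59.5°, so u = (cos 59.5°, sin 59.5°) = (0.5075, 0.8616) and n = (−sin 59.5°, cos 59.5°) = (-0.8616, 0.5075). M is at the origin and Z lies 57.1 along u from M, so Z = 57.1·u = (28.98, 49.20). Tangency of A1 to both parallel lines with radius 5.5 puts T and E at M ± 5.5·n: T = (-4.739, 2.791), E = (4.739, -2.791). Equal radii place G and P the same way about Z: G = Z + 5.5·n = (24.24, 51.99), P = Z − 5.5·n = (33.72, 46.41). Then cos ∠MEG = EM·EG / (|EM||EG|), giving 79.10°.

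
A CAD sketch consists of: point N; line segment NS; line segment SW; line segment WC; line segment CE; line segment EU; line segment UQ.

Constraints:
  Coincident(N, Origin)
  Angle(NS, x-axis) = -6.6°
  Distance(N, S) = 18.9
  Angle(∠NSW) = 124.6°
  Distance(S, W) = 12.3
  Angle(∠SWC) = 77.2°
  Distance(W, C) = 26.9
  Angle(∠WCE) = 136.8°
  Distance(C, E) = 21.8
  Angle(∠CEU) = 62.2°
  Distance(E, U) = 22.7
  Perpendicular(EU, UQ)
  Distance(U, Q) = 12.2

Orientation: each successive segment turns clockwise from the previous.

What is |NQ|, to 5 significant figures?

8.7364

∠CEU = 62.2° gives EU at 34.200° from the x-axis; with |EU| = 22.7, U = (-1.8832, 2.9083). EU ⟂ UQ, so UQ runs at -55.800°; with |UQ| = 12.2, Q = (4.9742, -7.1821). Then |NQ| = |Q − N| = 8.7364.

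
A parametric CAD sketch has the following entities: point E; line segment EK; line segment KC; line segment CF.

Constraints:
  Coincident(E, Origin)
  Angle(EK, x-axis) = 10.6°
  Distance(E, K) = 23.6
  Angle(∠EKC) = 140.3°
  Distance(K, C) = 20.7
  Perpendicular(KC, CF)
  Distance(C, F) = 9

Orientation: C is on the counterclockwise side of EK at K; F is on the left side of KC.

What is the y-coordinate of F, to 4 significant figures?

26.02

E is at the origin; EK runs at 10.6° with length 23.6, so K = 23.6·(cos 10.6°, sin 10.6°) = (23.20, 4.341). ∠EKC = 140.3°, so KC runs at 10.6° + (180° − 140.3°) = 50.30° from the x-axis; with |KC| = 20.7, C = K + 20.7·(cos 50.30°, sin 50.30°) = (36.42, 20.27). KC is perpendicular to CF; with |CF| = 9.0 on the left of KC, F = C + 9.0·(-0.7694, 0.6388) = (29.50, 26.02). So F.y = 26.02.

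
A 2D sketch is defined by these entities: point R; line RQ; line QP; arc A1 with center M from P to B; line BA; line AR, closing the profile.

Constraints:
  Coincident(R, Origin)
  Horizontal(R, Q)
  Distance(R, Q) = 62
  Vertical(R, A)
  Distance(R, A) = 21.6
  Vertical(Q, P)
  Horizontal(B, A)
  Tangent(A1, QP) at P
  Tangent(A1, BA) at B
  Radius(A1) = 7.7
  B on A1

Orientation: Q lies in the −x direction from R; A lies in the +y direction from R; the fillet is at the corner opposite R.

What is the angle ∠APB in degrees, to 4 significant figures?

37.92°

R is at the origin; RQ is horizontal with |RQ| = 62.0 and Q on the −x side, so Q = (-62.00, 0.000). R and A share the same x with |RA| = 21.6 and A on the +y side, so A = (0.000, 21.60). The virtual corner opposite R is at (-62.00, 21.60). Since A1 is tangent to QP there, MP ⟂ QP and A1 meets BA tangentially, so MB is at right angles to BA, with radius 7.7, so the center M sits 7.7 in from both sides at M = (-54.30, 13.90). That places the tangent points at P = (-62.00, 13.90) on QP and B = (-54.30, 21.60) on BA. Then cos ∠APB = PA·PB / (|PA||PB|), giving 37.92°.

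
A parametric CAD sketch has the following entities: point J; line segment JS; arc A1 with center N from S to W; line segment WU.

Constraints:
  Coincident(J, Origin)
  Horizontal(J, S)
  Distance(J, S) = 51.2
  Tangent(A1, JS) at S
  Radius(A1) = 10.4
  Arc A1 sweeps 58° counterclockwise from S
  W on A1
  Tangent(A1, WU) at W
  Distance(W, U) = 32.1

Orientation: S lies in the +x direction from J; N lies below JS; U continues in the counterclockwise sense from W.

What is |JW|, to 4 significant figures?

42.66

The tangent condition forces NS to be normal to JS, so N = S + (0, -10.4) = (51.20, -10.40). On A1, S sits at bearing 90° from N; a 58° counterclockwise sweep puts W at bearing 148°, so W = N + 10.4·(cos 148°, sin 148°) = (42.38, -4.889). Then |JW| = |W − J| = 42.66.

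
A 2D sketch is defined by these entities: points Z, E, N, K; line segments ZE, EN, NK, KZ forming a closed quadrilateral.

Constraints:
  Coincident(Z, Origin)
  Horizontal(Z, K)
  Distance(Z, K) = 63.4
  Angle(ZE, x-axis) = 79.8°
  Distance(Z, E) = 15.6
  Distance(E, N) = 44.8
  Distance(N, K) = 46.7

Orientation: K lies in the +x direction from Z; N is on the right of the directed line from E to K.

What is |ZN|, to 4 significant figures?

33.86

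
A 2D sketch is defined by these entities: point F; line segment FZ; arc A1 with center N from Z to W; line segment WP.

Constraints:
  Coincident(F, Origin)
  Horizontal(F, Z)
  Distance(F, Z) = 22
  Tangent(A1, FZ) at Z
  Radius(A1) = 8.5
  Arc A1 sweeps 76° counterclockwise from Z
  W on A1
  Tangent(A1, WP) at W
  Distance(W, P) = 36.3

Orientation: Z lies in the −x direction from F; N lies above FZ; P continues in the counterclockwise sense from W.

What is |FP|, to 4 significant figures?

41.96

On A1, Z sits at bearing -90° from N; a 76° counterclockwise sweep puts W at bearing -14°, so W = N + 8.5·(cos -14°, sin -14°) = (-13.75, 6.444). A1 meets WP tangentially, so NW is at right angles to WP, so WP runs along (−sin -14°, cos -14°); with |WP| = 36.3, P = (-4.971, 41.67). Then |FP| = |P − F| = 41.96.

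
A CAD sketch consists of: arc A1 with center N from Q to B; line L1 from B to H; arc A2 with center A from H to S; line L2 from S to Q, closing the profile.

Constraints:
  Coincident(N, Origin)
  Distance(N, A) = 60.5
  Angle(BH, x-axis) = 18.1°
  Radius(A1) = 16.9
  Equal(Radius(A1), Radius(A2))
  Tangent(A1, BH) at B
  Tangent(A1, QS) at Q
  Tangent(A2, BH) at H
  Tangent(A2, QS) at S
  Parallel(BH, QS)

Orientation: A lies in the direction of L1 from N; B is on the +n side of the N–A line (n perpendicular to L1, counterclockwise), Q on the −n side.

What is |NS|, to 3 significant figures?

62.8

Tangency of A1 to both parallel lines with radius 16.9 puts B and Q at N ± 16.9·n: B = (-5.25, 16.1), Q = (5.25, -16.1). Equal radii place H and S the same way about A: H = A + 16.9·n = (52.3, 34.9), S = A − 16.9·n = (62.8, 2.73). Then |NS| = |S − N| = 62.8.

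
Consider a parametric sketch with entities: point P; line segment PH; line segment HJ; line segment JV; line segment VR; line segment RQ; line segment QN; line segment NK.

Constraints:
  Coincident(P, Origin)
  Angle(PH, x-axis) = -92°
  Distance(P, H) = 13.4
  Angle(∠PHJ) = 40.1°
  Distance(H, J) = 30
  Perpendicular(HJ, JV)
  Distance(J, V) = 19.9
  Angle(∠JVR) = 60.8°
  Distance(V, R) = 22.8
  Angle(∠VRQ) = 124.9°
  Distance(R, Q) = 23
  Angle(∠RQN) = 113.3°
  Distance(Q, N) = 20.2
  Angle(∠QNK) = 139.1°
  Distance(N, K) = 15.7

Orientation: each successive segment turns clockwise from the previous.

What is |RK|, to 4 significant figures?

42.57

∠RQN = 113.3° gives QN at 157.1° from the x-axis; with |QN| = 20.2, N = (-35.00, -8.089). ∠QNK = 139.1° gives NK at 116.2° from the x-axis; with |NK| = 15.7, K = (-41.93, 5.998). Then |RK| = |K − R| = 42.57.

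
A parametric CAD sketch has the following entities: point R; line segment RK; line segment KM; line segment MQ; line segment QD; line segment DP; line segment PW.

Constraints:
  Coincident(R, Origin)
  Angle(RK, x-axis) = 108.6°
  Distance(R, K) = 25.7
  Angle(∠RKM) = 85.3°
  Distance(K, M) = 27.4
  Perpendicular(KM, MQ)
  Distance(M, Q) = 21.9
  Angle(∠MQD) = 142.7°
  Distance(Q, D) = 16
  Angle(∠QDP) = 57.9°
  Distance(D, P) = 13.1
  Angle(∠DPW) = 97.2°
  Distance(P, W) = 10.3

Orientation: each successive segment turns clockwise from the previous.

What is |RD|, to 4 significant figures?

18.02

R is at the origin; RK runs at 108.6° with length 25.7, so K = (-8.197, 24.36). ∠RKM = 85.3° gives KM at 13.90° from the x-axis; with |KM| = 27.4, M = (18.40, 30.94). KM ⟂ MQ, so MQ runs at -76.10°; with |MQ| = 21.9, Q = (23.66, 9.681). ∠MQD = 142.7° gives QD at -113.4° from the x-axis; with |QD| = 16.0, D = (17.31, -5.003). Then |RD| = |D − R| = 18.02.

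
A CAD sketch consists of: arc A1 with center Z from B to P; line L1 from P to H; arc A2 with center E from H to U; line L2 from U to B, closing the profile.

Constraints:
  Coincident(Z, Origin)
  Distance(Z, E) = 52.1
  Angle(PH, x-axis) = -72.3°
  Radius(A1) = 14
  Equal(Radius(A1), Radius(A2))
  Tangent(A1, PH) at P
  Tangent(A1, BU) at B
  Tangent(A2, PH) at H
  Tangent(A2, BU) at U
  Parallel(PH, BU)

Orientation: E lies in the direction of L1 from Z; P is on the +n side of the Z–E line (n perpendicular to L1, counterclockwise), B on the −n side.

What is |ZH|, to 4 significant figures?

53.95

Tangency of A1 to both parallel lines with radius 14.0 puts P and B at Z ± 14.0·n: P = (13.34, 4.256), B = (-13.34, -4.256). Equal radii place H and U the same way about E: H = E + 14.0·n = (29.18, -45.38), U = E − 14.0·n = (2.503, -53.89). Then |ZH| = |H − Z| = 53.95.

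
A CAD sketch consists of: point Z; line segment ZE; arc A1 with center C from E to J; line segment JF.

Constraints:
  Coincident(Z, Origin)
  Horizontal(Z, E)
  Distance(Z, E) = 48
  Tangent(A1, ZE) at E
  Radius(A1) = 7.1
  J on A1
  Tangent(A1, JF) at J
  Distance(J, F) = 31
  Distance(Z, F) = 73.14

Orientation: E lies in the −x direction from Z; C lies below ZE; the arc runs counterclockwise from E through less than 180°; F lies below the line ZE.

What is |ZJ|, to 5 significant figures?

54.938

Checks: |CJ| = 7.100 ✓; ∠(CJ, JF) = 90.00° ✓; |JF| = 31.00 ✓; |ZF| = 73.14 ✓.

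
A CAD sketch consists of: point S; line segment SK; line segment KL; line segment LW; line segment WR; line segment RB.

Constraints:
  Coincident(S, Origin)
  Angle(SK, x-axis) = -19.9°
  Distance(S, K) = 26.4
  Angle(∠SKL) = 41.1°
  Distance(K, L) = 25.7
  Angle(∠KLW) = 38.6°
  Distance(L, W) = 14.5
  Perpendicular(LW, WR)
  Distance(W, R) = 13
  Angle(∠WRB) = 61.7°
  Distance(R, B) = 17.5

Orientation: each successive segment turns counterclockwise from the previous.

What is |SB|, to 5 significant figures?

21.892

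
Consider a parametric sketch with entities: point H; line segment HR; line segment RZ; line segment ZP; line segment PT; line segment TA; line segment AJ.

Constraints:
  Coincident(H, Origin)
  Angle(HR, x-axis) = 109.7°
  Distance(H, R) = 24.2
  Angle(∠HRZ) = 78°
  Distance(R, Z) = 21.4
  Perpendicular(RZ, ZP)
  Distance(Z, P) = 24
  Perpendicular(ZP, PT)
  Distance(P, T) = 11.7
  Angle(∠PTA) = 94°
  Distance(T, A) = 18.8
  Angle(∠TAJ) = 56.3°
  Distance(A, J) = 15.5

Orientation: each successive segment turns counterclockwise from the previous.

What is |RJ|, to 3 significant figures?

25.4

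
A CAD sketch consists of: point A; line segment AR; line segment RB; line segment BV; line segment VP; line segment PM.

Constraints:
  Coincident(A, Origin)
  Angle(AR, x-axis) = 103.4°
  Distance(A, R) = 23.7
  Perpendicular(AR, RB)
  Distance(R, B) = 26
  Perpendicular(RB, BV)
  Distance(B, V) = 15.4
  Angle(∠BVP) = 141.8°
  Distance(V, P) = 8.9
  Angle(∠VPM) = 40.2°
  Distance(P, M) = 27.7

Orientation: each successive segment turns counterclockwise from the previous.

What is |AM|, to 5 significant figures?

34.954

A is at the origin; AR runs at 103.4° with length 23.7, so R = (-5.4924, 23.055). AR is perpendicular to RB, so RB runs at -166.60°; with |RB| = 26.0, B = (-30.785, 17.029). RB ⟂ BV, so BV runs at -76.600°; with |BV| = 15.4, V = (-27.216, 2.0486). ∠BVP = 141.8° gives VP at -38.400° from the x-axis; with |VP| = 8.9, P = (-20.241, -3.4796). ∠VPM = 40.2° gives PM at 101.40° from the x-axis; with |PM| = 27.7, M = (-25.716, 23.674). Then |AM| = |M − A| = 34.954.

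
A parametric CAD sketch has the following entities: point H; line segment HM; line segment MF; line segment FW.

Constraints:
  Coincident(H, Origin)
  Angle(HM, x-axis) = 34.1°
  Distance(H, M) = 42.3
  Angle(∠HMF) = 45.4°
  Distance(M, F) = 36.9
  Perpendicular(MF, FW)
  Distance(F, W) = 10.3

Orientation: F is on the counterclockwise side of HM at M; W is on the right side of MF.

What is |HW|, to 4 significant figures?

41.05

H is at the origin; HM runs at 34.1° with length 42.3, so M = 42.3·(cos 34.1°, sin 34.1°) = (35.03, 23.72). ∠HMF = 45.4°, so MF runs at 34.1° + (180° − 45.4°) = 168.7° from the x-axis; with |MF| = 36.9, F = M + 36.9·(cos 168.7°, sin 168.7°) = (-1.158, 30.95). The perpendicularity gives FW at right angles to MF; with |FW| = 10.3 on the right of MF, W = F + 10.3·(0.1959, 0.9806) = (0.8605, 41.05). Then |HW| = |W − H| = 41.05.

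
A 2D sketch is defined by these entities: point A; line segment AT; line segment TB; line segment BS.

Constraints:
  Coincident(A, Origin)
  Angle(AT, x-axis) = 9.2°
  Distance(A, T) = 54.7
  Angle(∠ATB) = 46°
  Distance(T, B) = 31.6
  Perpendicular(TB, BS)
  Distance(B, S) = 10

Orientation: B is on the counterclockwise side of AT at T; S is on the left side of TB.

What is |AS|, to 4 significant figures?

30.04

A is at the origin; AT runs at 9.2° with length 54.7, so T = 54.7·(cos 9.2°, sin 9.2°) = (54.00, 8.746). ∠ATB = 46.0°, so TB runs at 9.2° + (180° − 46.0°) = 143.2° from the x-axis; with |TB| = 31.6, B = T + 31.6·(cos 143.2°, sin 143.2°) = (28.69, 27.67). TB ⟂ BS; with |BS| = 10.0 on the left of TB, S = B + 10.0·(-0.5990, -0.8007) = (22.70, 19.67). Then |AS| = |S − A| = 30.04.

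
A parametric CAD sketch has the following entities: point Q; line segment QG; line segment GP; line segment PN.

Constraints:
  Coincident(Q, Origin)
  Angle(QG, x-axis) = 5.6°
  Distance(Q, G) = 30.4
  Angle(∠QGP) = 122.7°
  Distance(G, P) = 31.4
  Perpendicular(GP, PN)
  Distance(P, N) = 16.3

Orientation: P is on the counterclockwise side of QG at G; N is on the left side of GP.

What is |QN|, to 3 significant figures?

48.7

Q is at the origin; QG runs at 5.6° with length 30.4, so G = 30.4·(cos 5.6°, sin 5.6°) = (30.3, 2.97). ∠QGP = 122.7°, so GP runs at 5.6° + (180° − 122.7°) = 62.9° from the x-axis; with |GP| = 31.4, P = G + 31.4·(cos 62.9°, sin 62.9°) = (44.6, 30.9). GP ⟂ PN; with |PN| = 16.3 on the left of GP, N = P + 16.3·(-0.890, 0.456) = (30.0, 38.3). Then |QN| = |N − Q| = 48.7.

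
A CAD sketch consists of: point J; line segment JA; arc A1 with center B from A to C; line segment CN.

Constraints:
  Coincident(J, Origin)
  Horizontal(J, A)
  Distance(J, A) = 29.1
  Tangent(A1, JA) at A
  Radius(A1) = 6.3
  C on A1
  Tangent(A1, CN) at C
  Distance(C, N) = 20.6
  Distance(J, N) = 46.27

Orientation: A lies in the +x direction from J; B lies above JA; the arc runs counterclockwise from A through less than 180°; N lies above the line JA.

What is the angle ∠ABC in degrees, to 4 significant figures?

81.19°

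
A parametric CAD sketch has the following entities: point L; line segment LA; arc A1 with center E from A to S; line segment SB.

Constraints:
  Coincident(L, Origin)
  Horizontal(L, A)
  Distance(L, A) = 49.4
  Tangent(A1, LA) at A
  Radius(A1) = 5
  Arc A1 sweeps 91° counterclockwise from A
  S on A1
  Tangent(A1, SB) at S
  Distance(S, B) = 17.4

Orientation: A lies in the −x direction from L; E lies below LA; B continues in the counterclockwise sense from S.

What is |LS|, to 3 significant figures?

54.6

A1 meets LA tangentially, so EA is at right angles to LA, so E = A + (0, -5) = (-49.4, -5.00). On A1, A sits at bearing 90° from E; a 91° counterclockwise sweep puts S at bearing 181°, so S = E + 5.0·(cos 181°, sin 181°) = (-54.4, -5.09). Then |LS| = |S − L| = 54.6.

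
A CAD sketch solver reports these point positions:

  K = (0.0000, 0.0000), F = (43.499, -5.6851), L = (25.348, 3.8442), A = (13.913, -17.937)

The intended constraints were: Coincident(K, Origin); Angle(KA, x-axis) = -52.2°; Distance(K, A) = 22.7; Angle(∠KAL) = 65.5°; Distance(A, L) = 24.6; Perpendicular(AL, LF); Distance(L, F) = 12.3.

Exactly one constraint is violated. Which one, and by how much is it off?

Distance(L, F) = 12.3 — off by 8.20.

K = (0.00, 0.00) ✓; KA at -52.20° ✓; |KA| = 22.70 ✓; ∠KAL = 65.50° ✓; |AL| = 24.60 ✓; ∠(AL, LF) = 90.00° ✓; |LF| = 20.50 ✗.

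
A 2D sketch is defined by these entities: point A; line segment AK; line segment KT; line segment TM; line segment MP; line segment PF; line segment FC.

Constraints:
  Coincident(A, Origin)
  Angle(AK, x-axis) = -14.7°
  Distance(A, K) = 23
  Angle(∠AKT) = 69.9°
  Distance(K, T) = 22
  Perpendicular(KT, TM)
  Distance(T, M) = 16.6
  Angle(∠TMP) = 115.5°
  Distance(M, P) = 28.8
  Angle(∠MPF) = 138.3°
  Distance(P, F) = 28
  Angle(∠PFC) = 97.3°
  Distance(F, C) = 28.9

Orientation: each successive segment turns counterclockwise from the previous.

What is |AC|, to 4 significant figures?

44.91

A is at the origin; AK runs at -14.7° with length 23.0, so K = (22.25, -5.836). ∠AKT = 69.9° gives KT at 95.40° from the x-axis; with |KT| = 22.0, T = (20.18, 16.07). KT ⟂ TM, so TM runs at -174.6°; with |TM| = 16.6, M = (3.650, 14.50). ∠TMP = 115.5° gives MP at -110.1° from the x-axis; with |MP| = 28.8, P = (-6.247, -12.54). ∠MPF = 138.3° gives PF at -68.40° from the x-axis; with |PF| = 28.0, F = (4.061, -38.58). ∠PFC = 97.3° gives FC at 14.30° from the x-axis; with |FC| = 28.9, C = (32.07, -31.44). Then |AC| = |C − A| = 44.91.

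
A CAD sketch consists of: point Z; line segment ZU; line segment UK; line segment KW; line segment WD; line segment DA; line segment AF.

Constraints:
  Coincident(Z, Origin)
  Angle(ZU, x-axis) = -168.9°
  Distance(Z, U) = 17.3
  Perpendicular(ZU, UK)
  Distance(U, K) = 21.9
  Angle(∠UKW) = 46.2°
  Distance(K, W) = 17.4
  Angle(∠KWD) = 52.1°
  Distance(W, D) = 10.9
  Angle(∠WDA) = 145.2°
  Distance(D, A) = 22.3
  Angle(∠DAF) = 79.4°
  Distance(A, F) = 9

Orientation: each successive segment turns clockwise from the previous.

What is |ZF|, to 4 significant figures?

39.36

Z is at the origin; ZU runs at -168.9° with length 17.3, so U = (-16.98, -3.331). ZU ⟂ UK, so UK runs at 101.1°; with |UK| = 21.9, K = (-21.19, 18.16). ∠UKW = 46.2° gives KW at -32.70° from the x-axis; with |KW| = 17.4, W = (-6.550, 8.759). ∠KWD = 52.1° gives WD at -160.6° from the x-axis; with |WD| = 10.9, D = (-16.83, 5.139). ∠WDA = 145.2° gives DA at 164.6° from the x-axis; with |DA| = 22.3, A = (-38.33, 11.06). ∠DAF = 79.4° gives AF at 64.00° from the x-axis; with |AF| = 9.0, F = (-34.39, 19.15). Then |ZF| = |F − Z| = 39.36.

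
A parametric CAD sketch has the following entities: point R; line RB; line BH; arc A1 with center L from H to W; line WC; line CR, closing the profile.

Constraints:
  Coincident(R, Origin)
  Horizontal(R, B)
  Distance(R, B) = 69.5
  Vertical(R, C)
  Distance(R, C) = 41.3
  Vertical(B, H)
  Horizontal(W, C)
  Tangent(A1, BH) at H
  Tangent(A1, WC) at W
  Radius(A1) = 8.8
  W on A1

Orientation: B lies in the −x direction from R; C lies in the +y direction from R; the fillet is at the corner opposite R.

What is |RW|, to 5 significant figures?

73.418

R is at the origin; RB is horizontal with |RB| = 69.5 and B on the −x side, so B = (-69.500, 0.0000). RC is vertical with |RC| = 41.3 and C on the +y side, so C = (0.0000, 41.300). The virtual corner opposite R is at (-69.500, 41.300). A1 meets BH tangentially, so LH is at right angles to BH and A1 meets WC tangentially, so LW is at right angles to WC, with radius 8.8, so the center L sits 8.8 in from both sides at L = (-60.700, 32.500). That places the tangent points at H = (-69.500, 32.500) on BH and W = (-60.700, 41.300) on WC. Then |RW| = |W − R| = 73.418.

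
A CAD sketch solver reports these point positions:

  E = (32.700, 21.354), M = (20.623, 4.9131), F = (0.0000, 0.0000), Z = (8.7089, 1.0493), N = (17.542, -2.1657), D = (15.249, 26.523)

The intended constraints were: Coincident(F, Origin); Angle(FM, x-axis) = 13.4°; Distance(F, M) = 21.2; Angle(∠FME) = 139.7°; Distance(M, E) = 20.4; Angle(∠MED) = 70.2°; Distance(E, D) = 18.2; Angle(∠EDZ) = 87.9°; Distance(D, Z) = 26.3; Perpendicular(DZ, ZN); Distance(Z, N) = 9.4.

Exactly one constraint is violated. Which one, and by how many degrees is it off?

Perpendicular(DZ, ZN) — off by 5.60°.

F = (0.00, 0.00) ✓; FM at 13.40° ✓; |FM| = 21.20 ✓; ∠FME = 139.7° ✓; |ME| = 20.40 ✓; ∠MED = 70.20° ✓; |ED| = 18.20 ✓; ∠EDZ = 87.90° ✓; |DZ| = 26.30 ✓; ∠(DZ, ZN) = 84.40° ✗; |ZN| = 9.400 ✓.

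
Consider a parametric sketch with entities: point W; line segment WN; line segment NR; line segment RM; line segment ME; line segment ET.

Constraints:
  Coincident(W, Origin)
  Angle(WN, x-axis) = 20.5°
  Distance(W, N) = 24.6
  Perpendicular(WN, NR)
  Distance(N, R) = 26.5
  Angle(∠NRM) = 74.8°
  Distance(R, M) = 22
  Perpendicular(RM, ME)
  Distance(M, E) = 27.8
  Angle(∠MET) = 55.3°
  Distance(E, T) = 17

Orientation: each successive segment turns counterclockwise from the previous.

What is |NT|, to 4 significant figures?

7.528

W is at the origin; WN runs at 20.5° with length 24.6, so N = (23.04, 8.615). WN is perpendicular to NR, so NR runs at 110.5°; with |NR| = 26.5, R = (13.76, 33.44). ∠NRM = 74.8° gives RM at -144.3° from the x-axis; with |RM| = 22.0, M = (-4.104, 20.60). The perpendicularity gives ME at right angles to RM, so ME runs at -54.30°; with |ME| = 27.8, E = (12.12, -1.977). ∠MET = 55.3° gives ET at 70.40° from the x-axis; with |ET| = 17.0, T = (17.82, 14.04). Then |NT| = |T − N| = 7.528.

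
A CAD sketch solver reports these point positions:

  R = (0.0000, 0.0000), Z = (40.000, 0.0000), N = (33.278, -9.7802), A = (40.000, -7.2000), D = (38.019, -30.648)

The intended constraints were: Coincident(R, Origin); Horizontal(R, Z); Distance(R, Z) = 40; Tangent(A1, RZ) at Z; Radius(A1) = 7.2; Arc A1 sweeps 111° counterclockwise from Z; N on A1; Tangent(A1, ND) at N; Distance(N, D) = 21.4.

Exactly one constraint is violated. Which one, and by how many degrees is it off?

Tangent(A1, ND) at N — off by 8.20°.

R = (0.00, 0.00) ✓; R.y = 0.00, Z.y = 0.00 ✓; |RZ| = 40.00 ✓; ∠(AZ, ZR) = 90.00° ✓; |AZ| = 7.200 ✓; bearing(A→N) − bearing(A→Z) = 111.0° ✓; |AN| = 7.200 ✓; ∠(AN, ND) = 98.20° ✗; |ND| = 21.40 ✓.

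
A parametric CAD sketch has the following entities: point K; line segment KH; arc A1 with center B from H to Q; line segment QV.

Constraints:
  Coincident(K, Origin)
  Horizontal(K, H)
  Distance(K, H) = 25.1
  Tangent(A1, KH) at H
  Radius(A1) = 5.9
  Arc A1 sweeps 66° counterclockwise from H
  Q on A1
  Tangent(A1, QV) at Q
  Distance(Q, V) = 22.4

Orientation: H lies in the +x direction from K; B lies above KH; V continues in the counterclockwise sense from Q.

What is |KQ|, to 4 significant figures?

30.69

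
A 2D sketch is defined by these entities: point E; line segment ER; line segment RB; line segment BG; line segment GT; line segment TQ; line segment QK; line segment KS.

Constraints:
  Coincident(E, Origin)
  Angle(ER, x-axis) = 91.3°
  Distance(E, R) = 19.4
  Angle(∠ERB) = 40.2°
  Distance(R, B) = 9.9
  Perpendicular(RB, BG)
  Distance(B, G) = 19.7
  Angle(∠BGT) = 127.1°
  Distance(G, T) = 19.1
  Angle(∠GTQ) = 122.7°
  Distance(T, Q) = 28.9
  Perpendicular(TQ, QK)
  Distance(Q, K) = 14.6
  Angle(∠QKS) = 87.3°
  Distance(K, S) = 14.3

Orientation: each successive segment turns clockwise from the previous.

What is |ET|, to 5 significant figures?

27.491

RB is perpendicular to BG, so BG runs at -138.50°; with |BG| = 19.7, G = (-8.6346, -1.0733). ∠BGT = 127.1° gives GT at 168.60° from the x-axis; with |GT| = 19.1, T = (-27.358, 2.7020). Then |ET| = |T − E| = 27.491.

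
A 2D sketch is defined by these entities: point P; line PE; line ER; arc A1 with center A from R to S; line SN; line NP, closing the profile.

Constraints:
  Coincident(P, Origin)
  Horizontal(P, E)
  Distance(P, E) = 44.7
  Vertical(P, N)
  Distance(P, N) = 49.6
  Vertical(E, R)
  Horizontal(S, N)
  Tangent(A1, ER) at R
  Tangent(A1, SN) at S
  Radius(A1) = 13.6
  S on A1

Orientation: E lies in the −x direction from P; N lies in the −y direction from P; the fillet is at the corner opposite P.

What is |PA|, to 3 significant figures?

47.6

P is at the origin; P and E share the same y with |PE| = 44.7 and E on the −x side, so E = (-44.7, 0.00). PN is vertical with |PN| = 49.6 and N on the −y side, so N = (0.00, -49.6). The virtual corner opposite P is at (-44.7, -49.6). Tangency of A1 to ER means the radius AR is perpendicular to ER and tangency of A1 to SN means the radius AS is perpendicular to SN, with radius 13.6, so the center A sits 13.6 in from both sides at A = (-31.1, -36.0). Then |PA| = |A − P| = 47.6.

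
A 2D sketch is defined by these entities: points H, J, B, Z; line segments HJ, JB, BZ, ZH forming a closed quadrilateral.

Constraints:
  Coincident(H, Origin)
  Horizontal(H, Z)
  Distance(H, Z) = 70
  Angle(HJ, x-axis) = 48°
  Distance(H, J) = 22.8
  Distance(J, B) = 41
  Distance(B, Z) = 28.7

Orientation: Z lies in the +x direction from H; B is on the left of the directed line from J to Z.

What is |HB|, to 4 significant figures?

60.78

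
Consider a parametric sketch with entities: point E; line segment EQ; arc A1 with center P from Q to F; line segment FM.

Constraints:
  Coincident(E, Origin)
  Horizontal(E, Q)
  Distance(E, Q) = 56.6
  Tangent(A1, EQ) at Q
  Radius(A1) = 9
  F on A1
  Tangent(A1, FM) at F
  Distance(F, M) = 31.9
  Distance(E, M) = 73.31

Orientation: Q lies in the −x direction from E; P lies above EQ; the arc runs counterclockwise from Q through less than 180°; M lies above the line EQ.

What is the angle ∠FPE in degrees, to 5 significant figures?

30.879°

E is at the origin; EQ is horizontal with |EQ| = 56.6 and Q on the −x side, so Q = (-56.600, 0.0000). Tangency of A1 to EQ means the radius PQ is perpendicular to EQ, so P = Q + (0, 9) = (-56.600, 9.0000). Since PF ⟂ FM (tangency), |PM| = √(9.0² + 31.9²) = 33.145 regardless of where F sits on A1. So M lies on both circle(E, 73.31) and circle(P, 33.145); the above-EQ intersection is M = (-60.115, 41.958). F is the foot of the tangent from M: F = (-48.246, 12.349).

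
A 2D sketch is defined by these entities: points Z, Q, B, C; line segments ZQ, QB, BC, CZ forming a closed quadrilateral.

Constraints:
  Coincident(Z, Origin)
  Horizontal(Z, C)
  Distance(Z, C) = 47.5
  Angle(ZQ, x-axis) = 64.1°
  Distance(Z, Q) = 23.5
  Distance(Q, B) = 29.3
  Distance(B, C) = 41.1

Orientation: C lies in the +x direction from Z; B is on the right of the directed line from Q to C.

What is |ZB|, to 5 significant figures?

10.752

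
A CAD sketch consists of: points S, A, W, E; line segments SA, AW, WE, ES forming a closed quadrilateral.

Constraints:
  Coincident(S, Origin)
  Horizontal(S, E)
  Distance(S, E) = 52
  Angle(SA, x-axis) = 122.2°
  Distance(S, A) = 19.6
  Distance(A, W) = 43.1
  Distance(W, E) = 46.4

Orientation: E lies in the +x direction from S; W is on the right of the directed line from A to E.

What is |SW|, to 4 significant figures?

23.55

S is at the origin; SE is horizontal with |SE| = 52.0 and E in +x, so E = (52.0, 0). SA runs at 122.2° with |SA| = 19.6, so A = (-10.44, 16.59). W is determined by |AW| = 43.1 and |WE| = 46.4 together: it lies at the intersection of circle(A, 43.1) and circle(E, 46.4). With |AE| = 64.61, the foot of the radical line on AE is 30.02 from A and the perpendicular offset is √(43.1² − 30.02²) = 30.93. Taking the right-of-AE solution: W = (10.63, -21.01).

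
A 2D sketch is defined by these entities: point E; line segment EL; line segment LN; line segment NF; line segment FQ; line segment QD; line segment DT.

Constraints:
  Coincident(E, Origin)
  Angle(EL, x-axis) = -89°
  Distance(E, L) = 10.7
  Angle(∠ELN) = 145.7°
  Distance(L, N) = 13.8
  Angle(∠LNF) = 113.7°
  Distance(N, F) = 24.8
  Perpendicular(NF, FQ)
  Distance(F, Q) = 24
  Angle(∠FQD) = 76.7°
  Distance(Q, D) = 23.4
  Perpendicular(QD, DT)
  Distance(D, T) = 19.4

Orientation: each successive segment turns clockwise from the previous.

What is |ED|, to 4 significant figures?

7.212

NF is perpendicular to FQ, so FQ runs at 80.40°; with |FQ| = 24.0, Q = (-27.84, 5.567). ∠FQD = 76.7° gives QD at -22.90° from the x-axis; with |QD| = 23.4, D = (-6.284, -3.538). Then |ED| = |D − E| = 7.212.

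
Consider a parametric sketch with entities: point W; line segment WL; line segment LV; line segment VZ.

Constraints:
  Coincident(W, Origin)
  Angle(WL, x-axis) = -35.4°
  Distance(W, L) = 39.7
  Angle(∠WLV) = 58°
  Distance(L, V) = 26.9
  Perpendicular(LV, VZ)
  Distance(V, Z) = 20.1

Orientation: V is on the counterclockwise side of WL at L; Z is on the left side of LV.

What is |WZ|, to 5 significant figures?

14.780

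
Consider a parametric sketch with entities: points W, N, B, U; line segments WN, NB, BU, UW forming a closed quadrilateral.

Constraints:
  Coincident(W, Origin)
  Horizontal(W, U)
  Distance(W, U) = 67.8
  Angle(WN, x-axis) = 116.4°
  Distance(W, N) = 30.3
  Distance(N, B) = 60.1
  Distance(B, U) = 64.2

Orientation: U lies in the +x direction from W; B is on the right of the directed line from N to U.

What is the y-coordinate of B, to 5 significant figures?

-28.145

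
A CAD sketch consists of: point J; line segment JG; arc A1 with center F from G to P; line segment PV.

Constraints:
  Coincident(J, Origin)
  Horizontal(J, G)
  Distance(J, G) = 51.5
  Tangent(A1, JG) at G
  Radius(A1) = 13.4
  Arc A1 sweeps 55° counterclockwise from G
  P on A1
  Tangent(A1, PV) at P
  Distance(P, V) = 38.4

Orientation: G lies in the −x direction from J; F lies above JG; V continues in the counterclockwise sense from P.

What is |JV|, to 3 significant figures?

41.5

J is at the origin; J and G share the same y with |JG| = 51.5 and G on the −x side, so G = (-51.5, 0.00). A1 meets JG tangentially, so FG is at right angles to JG, so F = G + (0, 13.4) = (-51.5, 13.4). On A1, G sits at bearing -90° from F; a 55° counterclockwise sweep puts P at bearing -35°, so P = F + 13.4·(cos -35°, sin -35°) = (-40.5, 5.71). A1 meets PV tangentially, so FP is at right angles to PV, so PV runs along (−sin -35°, cos -35°); with |PV| = 38.4, V = (-18.5, 37.2). Then |JV| = |V − J| = 41.5.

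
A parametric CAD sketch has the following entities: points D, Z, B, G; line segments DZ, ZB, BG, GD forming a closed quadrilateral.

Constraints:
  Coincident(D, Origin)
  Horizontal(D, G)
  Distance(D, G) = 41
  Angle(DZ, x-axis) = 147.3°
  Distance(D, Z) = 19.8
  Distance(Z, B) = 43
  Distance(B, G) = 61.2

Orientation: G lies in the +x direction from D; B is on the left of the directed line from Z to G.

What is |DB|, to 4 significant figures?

48.69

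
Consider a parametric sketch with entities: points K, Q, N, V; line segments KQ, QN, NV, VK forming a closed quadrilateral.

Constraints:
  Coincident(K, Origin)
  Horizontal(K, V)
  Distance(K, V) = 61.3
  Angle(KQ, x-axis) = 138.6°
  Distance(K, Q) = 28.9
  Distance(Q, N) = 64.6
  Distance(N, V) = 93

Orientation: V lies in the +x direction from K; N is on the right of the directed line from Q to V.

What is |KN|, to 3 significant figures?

49.6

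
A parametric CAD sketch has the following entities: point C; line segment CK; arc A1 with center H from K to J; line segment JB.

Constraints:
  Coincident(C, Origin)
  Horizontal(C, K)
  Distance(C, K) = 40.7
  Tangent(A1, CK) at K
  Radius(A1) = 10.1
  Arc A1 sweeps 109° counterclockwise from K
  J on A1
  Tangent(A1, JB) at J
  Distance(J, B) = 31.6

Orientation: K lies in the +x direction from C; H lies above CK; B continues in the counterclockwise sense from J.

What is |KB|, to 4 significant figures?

43.27

C is at the origin; CK is horizontal with |CK| = 40.7 and K on the +x side, so K = (40.70, 0.000). A1 meets CK tangentially, so HK is at right angles to CK, so H = K + (0, 10.1) = (40.70, 10.10). On A1, K sits at bearing -90° from H; a 109° counterclockwise sweep puts J at bearing 19°, so J = H + 10.1·(cos 19°, sin 19°) = (50.25, 13.39). Tangency of A1 to JB means the radius HJ is perpendicular to JB, so JB runs along (−sin 19°, cos 19°); with |JB| = 31.6, B = (39.96, 43.27). Then |KB| = |B − K| = 43.27.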